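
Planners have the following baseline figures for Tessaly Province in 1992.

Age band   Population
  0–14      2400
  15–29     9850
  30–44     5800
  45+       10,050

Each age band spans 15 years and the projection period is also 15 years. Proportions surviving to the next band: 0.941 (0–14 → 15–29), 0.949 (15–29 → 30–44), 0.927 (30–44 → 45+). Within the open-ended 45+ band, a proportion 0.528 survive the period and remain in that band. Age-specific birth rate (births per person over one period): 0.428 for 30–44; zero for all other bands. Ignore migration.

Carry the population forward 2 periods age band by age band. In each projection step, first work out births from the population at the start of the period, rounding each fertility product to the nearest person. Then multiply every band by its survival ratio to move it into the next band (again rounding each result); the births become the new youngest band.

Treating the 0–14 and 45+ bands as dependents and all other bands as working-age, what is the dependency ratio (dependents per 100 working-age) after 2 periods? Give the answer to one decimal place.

After projecting period 1:
Births: 5800 × 0.428 = 2482
15–29: 2400 × 0.941 = 2258
30–44: 9850 × 0.949 = 9348
45+: 5800 × 0.927 + 10050 × 0.528 = 5377 + 5306 = 10683
Giving 2482 / 2258 / 9348 / 10683.
After projecting period 2:
Births: 9348 × 0.428 = 4001
15–29: 2482 × 0.941 = 2336
30–44: 2258 × 0.949 = 2143
45+: 9348 × 0.927 + 10683 × 0.528 = 8666 + 5641 = 14307
Giving 4001 / 2336 / 2143 / 14307.
Dependents (band 0–14 + band 45+) = 4001 + 14307 = 18308; working-age = 4479; ratio = 18308/4479 × 100 = 408.8

408.8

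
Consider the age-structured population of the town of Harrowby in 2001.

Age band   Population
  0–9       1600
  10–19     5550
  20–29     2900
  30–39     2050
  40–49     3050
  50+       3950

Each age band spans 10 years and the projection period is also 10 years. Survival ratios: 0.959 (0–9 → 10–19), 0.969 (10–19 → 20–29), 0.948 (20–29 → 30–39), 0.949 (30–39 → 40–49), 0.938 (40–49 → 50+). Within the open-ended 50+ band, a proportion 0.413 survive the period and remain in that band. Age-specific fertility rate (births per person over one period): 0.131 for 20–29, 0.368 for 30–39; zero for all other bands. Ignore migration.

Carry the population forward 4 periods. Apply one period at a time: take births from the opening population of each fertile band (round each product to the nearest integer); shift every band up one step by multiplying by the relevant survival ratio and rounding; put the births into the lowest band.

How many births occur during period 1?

1134

Call the groups 1 to 6, youngest first.
Period 1:
Births: 2900 × 0.131 = 380 ; 2050 × 0.368 = 754 → 1134
Group 2: 1600 × 0.959 = 1534
Group 3: 5550 × 0.969 = 5378
Group 4: 2900 × 0.948 = 2749
Group 5: 2050 × 0.949 = 1945
Group 6: 3050 × 0.938 + 3950 × 0.413 = 2861 + 1631 = 4492
→ [1134, 1534, 5378, 2749, 1945, 4492]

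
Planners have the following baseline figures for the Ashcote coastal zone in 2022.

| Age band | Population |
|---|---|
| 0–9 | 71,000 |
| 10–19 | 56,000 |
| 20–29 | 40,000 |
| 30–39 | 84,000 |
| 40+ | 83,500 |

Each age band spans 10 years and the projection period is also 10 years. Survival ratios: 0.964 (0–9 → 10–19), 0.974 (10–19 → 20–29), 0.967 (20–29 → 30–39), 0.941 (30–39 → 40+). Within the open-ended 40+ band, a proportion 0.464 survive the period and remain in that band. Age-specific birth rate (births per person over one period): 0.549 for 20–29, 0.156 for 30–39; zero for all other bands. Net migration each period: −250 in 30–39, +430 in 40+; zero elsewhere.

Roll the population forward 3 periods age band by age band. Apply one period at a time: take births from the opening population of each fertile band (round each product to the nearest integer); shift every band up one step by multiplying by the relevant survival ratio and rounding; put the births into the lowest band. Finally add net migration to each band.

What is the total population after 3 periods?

268829

— Period 1 —
Births: 40000 * 0.549 = 21960  |  84000 * 0.156 = 13104 — total 35064
10–19: 71000 * 0.964 = 68444
20–29: 56000 * 0.974 = 54544
30–39: 40000 * 0.967 = 38680
40+: 84000 * 0.941 + 83500 * 0.464 = 79044 + 38744 = 117788
Net migration: 30–39 − 250 → 38430; 40+ + 430 → 118218
Giving 35064 / 68444 / 54544 / 38430 / 118218.
— Period 2 —
Births: 54544 * 0.549 = 29945  |  38430 * 0.156 = 5995 — total 35940
10–19: 35064 * 0.964 = 33802
20–29: 68444 * 0.974 = 66664
30–39: 54544 * 0.967 = 52744
40+: 38430 * 0.941 + 118218 * 0.464 = 36163 + 54853 = 91016
Net migration: 30–39 − 250 → 52494; 40+ + 430 → 91446
Giving 35940 / 33802 / 66664 / 52494 / 91446.
— Period 3 —
Births: 66664 * 0.549 = 36599  |  52494 * 0.156 = 8189 — total 44788
10–19: 35940 * 0.964 = 34646
20–29: 33802 * 0.974 = 32923
30–39: 66664 * 0.967 = 64464
40+: 52494 * 0.941 + 91446 * 0.464 = 49397 + 42431 = 91828
Net migration: 30–39 − 250 → 64214; 40+ + 430 → 92258
Giving 44788 / 34646 / 32923 / 64214 / 92258.
Total after period 3: 44788 + 34646 + 32923 + 64214 + 92258 = 268829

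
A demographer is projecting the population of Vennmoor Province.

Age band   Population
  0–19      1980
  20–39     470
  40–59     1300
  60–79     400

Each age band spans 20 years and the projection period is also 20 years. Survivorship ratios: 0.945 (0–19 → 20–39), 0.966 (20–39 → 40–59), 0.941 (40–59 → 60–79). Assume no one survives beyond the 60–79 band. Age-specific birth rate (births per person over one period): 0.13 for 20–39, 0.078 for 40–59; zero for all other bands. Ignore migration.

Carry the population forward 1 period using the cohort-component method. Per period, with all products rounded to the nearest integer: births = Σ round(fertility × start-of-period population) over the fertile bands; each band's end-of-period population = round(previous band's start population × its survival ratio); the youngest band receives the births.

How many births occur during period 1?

Period 1:
Births: 470 × 0.13 = 61, 1300 × 0.078 = 101 → 162
20–39: 1980 × 0.945 = 1871
40–59: 470 × 0.966 = 454
60–79: 1300 × 0.941 = 1223
Giving 162 / 1871 / 454 / 1223.

162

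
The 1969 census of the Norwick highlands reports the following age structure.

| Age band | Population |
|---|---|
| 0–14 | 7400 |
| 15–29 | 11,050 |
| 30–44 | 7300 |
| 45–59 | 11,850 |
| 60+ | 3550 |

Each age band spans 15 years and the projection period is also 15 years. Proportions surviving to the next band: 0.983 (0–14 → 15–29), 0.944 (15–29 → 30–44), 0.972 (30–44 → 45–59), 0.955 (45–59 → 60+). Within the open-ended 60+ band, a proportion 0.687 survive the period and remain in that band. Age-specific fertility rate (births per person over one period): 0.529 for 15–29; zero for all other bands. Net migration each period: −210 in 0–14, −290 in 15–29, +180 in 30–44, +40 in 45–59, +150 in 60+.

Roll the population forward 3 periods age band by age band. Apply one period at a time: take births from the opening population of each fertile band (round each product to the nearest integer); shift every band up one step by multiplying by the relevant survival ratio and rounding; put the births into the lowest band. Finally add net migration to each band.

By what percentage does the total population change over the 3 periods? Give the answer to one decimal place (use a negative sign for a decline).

-5.6

Period 1:
Births: 11050 * 0.529 = 5845
15–29: 7400 * 0.983 = 7274
30–44: 11050 * 0.944 = 10431
45–59: 7300 * 0.972 = 7096
60+: 11850 * 0.955 + 3550 * 0.687 = 11317 + 2439 = 13756
Net migration: 0–14 − 210 → 5635; 15–29 − 290 → 6984; 30–44 + 180 → 10611; 45–59 + 40 → 7136; 60+ + 150 → 13906
Giving 5635 / 6984 / 10611 / 7136 / 13906.
Period 2:
Births: 6984 * 0.529 = 3695
15–29: 5635 * 0.983 = 5539
30–44: 6984 * 0.944 = 6593
45–59: 10611 * 0.972 = 10314
60+: 7136 * 0.955 + 13906 * 0.687 = 6815 + 9553 = 16368
Net migration: 0–14 − 210 → 3485; 15–29 − 290 → 5249; 30–44 + 180 → 6773; 45–59 + 40 → 10354; 60+ + 150 → 16518
Giving 3485 / 5249 / 6773 / 10354 / 16518.
Period 3:
Births: 5249 * 0.529 = 2777
15–29: 3485 * 0.983 = 3426
30–44: 5249 * 0.944 = 4955
45–59: 6773 * 0.972 = 6583
60+: 10354 * 0.955 + 16518 * 0.687 = 9888 + 11348 = 21236
Net migration: 0–14 − 210 → 2567; 15–29 − 290 → 3136; 30–44 + 180 → 5135; 45–59 + 40 → 6623; 60+ + 150 → 21386
Giving 2567 / 3136 / 5135 / 6623 / 21386.
Total: 41150 → 38847; change = -2303; percentage change = -5.6%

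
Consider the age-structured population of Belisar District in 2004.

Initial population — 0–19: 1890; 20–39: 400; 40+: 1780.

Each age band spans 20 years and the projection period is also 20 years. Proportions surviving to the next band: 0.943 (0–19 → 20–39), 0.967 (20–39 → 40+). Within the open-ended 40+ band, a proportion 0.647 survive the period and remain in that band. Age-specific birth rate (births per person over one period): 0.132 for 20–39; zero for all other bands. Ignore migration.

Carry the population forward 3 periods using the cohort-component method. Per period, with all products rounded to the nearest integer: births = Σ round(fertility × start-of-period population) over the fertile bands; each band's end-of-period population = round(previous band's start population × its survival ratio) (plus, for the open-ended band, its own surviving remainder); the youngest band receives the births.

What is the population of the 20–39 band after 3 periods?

— Period 1 —
Births: 400 × 0.132 = 53
20–39: 1890 × 0.943 = 1782
40+: 400 × 0.967 + 1780 × 0.647 = 387 + 1152 = 1539
End of period: [53, 1782, 1539]
— Period 2 —
Births: 1782 × 0.132 = 235
20–39: 53 × 0.943 = 50
40+: 1782 × 0.967 + 1539 × 0.647 = 1723 + 996 = 2719
End of period: [235, 50, 2719]
— Period 3 —
Births: 50 × 0.132 = 7
20–39: 235 × 0.943 = 222
40+: 50 × 0.967 + 2719 × 0.647 = 48 + 1759 = 1807
End of period: [7, 222, 1807]

222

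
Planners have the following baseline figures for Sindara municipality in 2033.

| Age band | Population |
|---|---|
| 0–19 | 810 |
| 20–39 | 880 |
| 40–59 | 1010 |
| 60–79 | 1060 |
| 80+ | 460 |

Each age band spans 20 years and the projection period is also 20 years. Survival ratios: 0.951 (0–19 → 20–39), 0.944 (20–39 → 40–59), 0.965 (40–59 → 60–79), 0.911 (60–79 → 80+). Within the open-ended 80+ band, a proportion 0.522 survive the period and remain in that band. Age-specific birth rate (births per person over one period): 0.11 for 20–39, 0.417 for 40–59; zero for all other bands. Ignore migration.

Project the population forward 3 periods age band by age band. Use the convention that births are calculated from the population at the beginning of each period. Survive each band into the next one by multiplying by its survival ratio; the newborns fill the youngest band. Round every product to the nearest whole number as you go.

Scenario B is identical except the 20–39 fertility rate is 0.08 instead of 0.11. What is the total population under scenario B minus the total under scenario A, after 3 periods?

-63

Period 1:
Births: 880 × 0.11 = 97 ; 1010 × 0.417 = 421 ⇒ total 518
20–39: 810 × 0.951 = 770
40–59: 880 × 0.944 = 831
60–79: 1010 × 0.965 = 975
80+: 1060 × 0.911 + 460 × 0.522 = 966 + 240 = 1206
Giving 518 / 770 / 831 / 975 / 1206.
Period 2:
Births: 770 × 0.11 = 85 ; 831 × 0.417 = 347 ⇒ total 432
20–39: 518 × 0.951 = 493
40–59: 770 × 0.944 = 727
60–79: 831 × 0.965 = 802
80+: 975 × 0.911 + 1206 × 0.522 = 888 + 630 = 1518
Giving 432 / 493 / 727 / 802 / 1518.
Period 3:
Births: 493 × 0.11 = 54 ; 727 × 0.417 = 303 ⇒ total 357
20–39: 432 × 0.951 = 411
40–59: 493 × 0.944 = 465
60–79: 727 × 0.965 = 702
80+: 802 × 0.911 + 1518 × 0.522 = 731 + 792 = 1523
Giving 357 / 411 / 465 / 702 / 1523.
Scenario A total after 3 periods: 3458
Scenario B projection —
Period 1:
Births: 880 × 0.08 = 70 ; 1010 × 0.417 = 421 ⇒ total 491
20–39: 810 × 0.951 = 770
40–59: 880 × 0.944 = 831
60–79: 1010 × 0.965 = 975
80+: 1060 × 0.911 + 460 × 0.522 = 966 + 240 = 1206
Giving 491 / 770 / 831 / 975 / 1206.
Period 2:
Births: 770 × 0.08 = 62 ; 831 × 0.417 = 347 ⇒ total 409
20–39: 491 × 0.951 = 467
40–59: 770 × 0.944 = 727
60–79: 831 × 0.965 = 802
80+: 975 × 0.911 + 1206 × 0.522 = 888 + 630 = 1518
Giving 409 / 467 / 727 / 802 / 1518.
Period 3:
Births: 467 × 0.08 = 37 ; 727 × 0.417 = 303 ⇒ total 340
20–39: 409 × 0.951 = 389
40–59: 467 × 0.944 = 441
60–79: 727 × 0.965 = 702
80+: 802 × 0.911 + 1518 × 0.522 = 731 + 792 = 1523
Giving 340 / 389 / 441 / 702 / 1523.
Scenario B total after 3 periods: 3395
Difference B − A = 3395 − 3458 = -63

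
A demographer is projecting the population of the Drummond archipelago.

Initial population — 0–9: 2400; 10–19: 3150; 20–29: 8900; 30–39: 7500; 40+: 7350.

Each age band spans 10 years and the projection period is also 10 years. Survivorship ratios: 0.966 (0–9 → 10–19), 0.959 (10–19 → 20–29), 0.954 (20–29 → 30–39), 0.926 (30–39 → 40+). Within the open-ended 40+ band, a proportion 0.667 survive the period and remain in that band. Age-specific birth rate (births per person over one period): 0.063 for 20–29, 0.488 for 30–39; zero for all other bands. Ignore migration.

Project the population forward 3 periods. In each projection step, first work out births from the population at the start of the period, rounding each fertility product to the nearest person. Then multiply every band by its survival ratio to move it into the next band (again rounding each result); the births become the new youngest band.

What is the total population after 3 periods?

24948

Numbering the bands 1..5 from youngest to oldest:
[period 1]
Births: 8900 * 0.063 = 561, 7500 * 0.488 = 3660 → total 4221
Band 2: 2400 * 0.966 = 2318
Band 3: 3150 * 0.959 = 3021
Band 4: 8900 * 0.954 = 8491
Band 5: 7500 * 0.926 + 7350 * 0.667 = 6945 + 4902 = 11847
Population now: 0–9=4221, 10–19=2318, 20–29=3021, 30–39=8491, 40+=11847
[period 2]
Births: 3021 * 0.063 = 190, 8491 * 0.488 = 4144 → total 4334
Band 2: 4221 * 0.966 = 4077
Band 3: 2318 * 0.959 = 2223
Band 4: 3021 * 0.954 = 2882
Band 5: 8491 * 0.926 + 11847 * 0.667 = 7863 + 7902 = 15765
Population now: 0–9=4334, 10–19=4077, 20–29=2223, 30–39=2882, 40+=15765
[period 3]
Births: 2223 * 0.063 = 140, 2882 * 0.488 = 1406 → total 1546
Band 2: 4334 * 0.966 = 4187
Band 3: 4077 * 0.959 = 3910
Band 4: 2223 * 0.954 = 2121
Band 5: 2882 * 0.926 + 15765 * 0.667 = 2669 + 10515 = 13184
Population now: 0–9=1546, 10–19=4187, 20–29=3910, 30–39=2121, 40+=13184
Total after period 3: 1546 + 4187 + 3910 + 2121 + 13184 = 24948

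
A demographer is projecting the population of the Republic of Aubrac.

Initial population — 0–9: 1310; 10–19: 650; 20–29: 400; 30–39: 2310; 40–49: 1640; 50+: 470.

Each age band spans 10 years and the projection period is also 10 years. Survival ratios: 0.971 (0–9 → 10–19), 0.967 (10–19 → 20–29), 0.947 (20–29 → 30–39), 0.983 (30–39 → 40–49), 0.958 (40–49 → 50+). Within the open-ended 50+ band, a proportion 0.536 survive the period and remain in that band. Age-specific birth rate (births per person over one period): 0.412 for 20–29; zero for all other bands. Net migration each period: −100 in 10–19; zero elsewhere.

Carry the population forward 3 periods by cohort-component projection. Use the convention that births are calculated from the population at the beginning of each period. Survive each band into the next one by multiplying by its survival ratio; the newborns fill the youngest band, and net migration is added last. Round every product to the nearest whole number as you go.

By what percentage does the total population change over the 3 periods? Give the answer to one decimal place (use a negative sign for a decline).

-35.4

Call the bands 1 to 6, youngest first.
After projecting period 1:
Births: 400 * 0.412 = 165
Band 2: 1310 * 0.971 = 1272
Band 3: 650 * 0.967 = 629
Band 4: 400 * 0.947 = 379
Band 5: 2310 * 0.983 = 2271
Band 6: 1640 * 0.958 + 470 * 0.536 = 1571 + 252 = 1823
Net migration: Band 2 − 100 → 1172
Population now: 0–9=165, 10–19=1172, 20–29=629, 30–39=379, 40–49=2271, 50+=1823
After projecting period 2:
Births: 629 * 0.412 = 259
Band 2: 165 * 0.971 = 160
Band 3: 1172 * 0.967 = 1133
Band 4: 629 * 0.947 = 596
Band 5: 379 * 0.983 = 373
Band 6: 2271 * 0.958 + 1823 * 0.536 = 2176 + 977 = 3153
Net migration: Band 2 − 100 → 60
Population now: 0–9=259, 10–19=60, 20–29=1133, 30–39=596, 40–49=373, 50+=3153
After projecting period 3:
Births: 1133 * 0.412 = 467
Band 2: 259 * 0.971 = 251
Band 3: 60 * 0.967 = 58
Band 4: 1133 * 0.947 = 1073
Band 5: 596 * 0.983 = 586
Band 6: 373 * 0.958 + 3153 * 0.536 = 357 + 1690 = 2047
Net migration: Band 2 − 100 → 151
Population now: 0–9=467, 10–19=151, 20–29=58, 30–39=1073, 40–49=586, 50+=2047
Total: 6780 → 4382; change = -2398; percentage change = -35.4%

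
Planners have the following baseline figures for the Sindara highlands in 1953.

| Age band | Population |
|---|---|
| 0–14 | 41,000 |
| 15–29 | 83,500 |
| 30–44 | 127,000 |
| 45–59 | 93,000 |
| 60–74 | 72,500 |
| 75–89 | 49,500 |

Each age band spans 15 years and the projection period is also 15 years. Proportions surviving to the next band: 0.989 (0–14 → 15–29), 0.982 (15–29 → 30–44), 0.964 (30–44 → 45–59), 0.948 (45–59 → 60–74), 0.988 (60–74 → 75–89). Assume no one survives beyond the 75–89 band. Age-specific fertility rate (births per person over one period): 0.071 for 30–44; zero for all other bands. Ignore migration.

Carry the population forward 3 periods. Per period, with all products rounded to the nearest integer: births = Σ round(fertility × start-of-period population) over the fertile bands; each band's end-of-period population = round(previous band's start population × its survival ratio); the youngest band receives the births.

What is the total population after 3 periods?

Numbering the bands 1..6 from youngest to oldest:
After projecting period 1:
Births: 127000 × 0.071 = 9017
Band 2: 41000 × 0.989 = 40549
Band 3: 83500 × 0.982 = 81997
Band 4: 127000 × 0.964 = 122428
Band 5: 93000 × 0.948 = 88164
Band 6: 72500 × 0.988 = 71630
Giving 9017 / 40549 / 81997 / 122428 / 88164 / 71630.
After projecting period 2:
Births: 81997 × 0.071 = 5822
Band 2: 9017 × 0.989 = 8918
Band 3: 40549 × 0.982 = 39819
Band 4: 81997 × 0.964 = 79045
Band 5: 122428 × 0.948 = 116062
Band 6: 88164 × 0.988 = 87106
Giving 5822 / 8918 / 39819 / 79045 / 116062 / 87106.
After projecting period 3:
Births: 39819 × 0.071 = 2827
Band 2: 5822 × 0.989 = 5758
Band 3: 8918 × 0.982 = 8757
Band 4: 39819 × 0.964 = 38386
Band 5: 79045 × 0.948 = 74935
Band 6: 116062 × 0.988 = 114669
Giving 2827 / 5758 / 8757 / 38386 / 74935 / 114669.
Total after period 3: 2827 + 5758 + 8757 + 38386 + 74935 + 114669 = 245332

245332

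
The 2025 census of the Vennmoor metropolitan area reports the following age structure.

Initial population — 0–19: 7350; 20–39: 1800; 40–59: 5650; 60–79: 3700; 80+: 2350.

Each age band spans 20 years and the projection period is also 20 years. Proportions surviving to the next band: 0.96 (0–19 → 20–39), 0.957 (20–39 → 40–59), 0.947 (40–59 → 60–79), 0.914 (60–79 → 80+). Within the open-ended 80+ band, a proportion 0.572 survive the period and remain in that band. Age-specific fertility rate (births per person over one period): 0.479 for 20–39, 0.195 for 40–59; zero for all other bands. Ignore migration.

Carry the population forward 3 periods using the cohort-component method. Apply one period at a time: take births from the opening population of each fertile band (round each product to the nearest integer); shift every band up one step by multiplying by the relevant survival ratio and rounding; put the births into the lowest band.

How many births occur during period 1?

Call the bands 1 to 5, youngest first.
[period 1]
Births: 1800 × 0.479 = 862, 5650 × 0.195 = 1102 → 1964
Band 2: 7350 × 0.96 = 7056
Band 3: 1800 × 0.957 = 1723
Band 4: 5650 × 0.947 = 5351
Band 5: 3700 × 0.914 + 2350 × 0.572 = 3382 + 1344 = 4726
Giving 1964 / 7056 / 1723 / 5351 / 4726.

1964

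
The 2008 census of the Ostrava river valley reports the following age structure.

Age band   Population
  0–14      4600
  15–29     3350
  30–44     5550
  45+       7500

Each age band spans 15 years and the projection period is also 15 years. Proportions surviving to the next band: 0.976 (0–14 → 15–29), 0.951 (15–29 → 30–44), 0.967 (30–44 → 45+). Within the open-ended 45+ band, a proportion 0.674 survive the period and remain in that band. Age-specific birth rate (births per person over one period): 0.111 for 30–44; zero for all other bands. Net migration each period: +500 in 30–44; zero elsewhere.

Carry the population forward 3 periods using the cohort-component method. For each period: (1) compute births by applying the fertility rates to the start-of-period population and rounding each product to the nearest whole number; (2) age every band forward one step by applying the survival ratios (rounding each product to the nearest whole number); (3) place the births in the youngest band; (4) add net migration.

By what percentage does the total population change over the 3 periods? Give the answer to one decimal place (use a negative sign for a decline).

— Period 1 —
Births: 5550 × 0.111 = 616
15–29: 4600 × 0.976 = 4490
30–44: 3350 × 0.951 = 3186
45+: 5550 × 0.967 + 7500 × 0.674 = 5367 + 5055 = 10422
Net migration: 30–44 + 500 → 3686
Giving 616 / 4490 / 3686 / 10422.
— Period 2 —
Births: 3686 × 0.111 = 409
15–29: 616 × 0.976 = 601
30–44: 4490 × 0.951 = 4270
45+: 3686 × 0.967 + 10422 × 0.674 = 3564 + 7024 = 10588
Net migration: 30–44 + 500 → 4770
Giving 409 / 601 / 4770 / 10588.
— Period 3 —
Births: 4770 × 0.111 = 529
15–29: 409 × 0.976 = 399
30–44: 601 × 0.951 = 572
45+: 4770 × 0.967 + 10588 × 0.674 = 4613 + 7136 = 11749
Net migration: 30–44 + 500 → 1072
Giving 529 / 399 / 1072 / 11749.
Total: 21000 → 13749; change = -7251; percentage change = -34.5%

-34.5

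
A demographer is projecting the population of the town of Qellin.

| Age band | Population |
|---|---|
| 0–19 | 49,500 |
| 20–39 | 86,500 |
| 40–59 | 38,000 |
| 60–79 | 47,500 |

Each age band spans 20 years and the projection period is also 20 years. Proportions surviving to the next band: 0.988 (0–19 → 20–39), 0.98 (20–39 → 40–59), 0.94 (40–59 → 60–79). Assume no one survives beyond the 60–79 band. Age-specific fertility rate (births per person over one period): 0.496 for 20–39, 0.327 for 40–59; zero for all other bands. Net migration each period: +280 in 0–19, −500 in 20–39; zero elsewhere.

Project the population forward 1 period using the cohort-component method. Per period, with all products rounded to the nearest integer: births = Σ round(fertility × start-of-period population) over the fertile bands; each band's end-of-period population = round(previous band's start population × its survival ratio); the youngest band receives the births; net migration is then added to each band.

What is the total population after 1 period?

224506

— Period 1 —
Births: 86500 * 0.496 = 42904 ; 38000 * 0.327 = 12426 ⇒ total 55330
20–39: 49500 * 0.988 = 48906
40–59: 86500 * 0.98 = 84770
60–79: 38000 * 0.94 = 35720
Net migration: 0–19 + 280 → 55610; 20–39 − 500 → 48406
Giving 55610 / 48406 / 84770 / 35720.
Total after period 1: 55610 + 48406 + 84770 + 35720 = 224506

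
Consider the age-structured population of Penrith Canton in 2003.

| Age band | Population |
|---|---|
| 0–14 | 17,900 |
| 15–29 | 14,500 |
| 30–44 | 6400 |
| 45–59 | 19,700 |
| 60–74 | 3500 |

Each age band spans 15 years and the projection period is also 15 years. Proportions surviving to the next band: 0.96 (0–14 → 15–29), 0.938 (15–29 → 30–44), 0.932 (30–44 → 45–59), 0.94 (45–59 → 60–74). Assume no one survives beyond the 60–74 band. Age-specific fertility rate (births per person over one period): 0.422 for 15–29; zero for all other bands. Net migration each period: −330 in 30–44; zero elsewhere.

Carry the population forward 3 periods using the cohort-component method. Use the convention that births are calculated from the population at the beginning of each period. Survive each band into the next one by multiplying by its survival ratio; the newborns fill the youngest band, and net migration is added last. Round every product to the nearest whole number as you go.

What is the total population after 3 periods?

40963

— Period 1 —
Births: 14500 * 0.422 = 6119
15–29: 17900 * 0.96 = 17184
30–44: 14500 * 0.938 = 13601
45–59: 6400 * 0.932 = 5965
60–74: 19700 * 0.94 = 18518
Net migration: 30–44 − 330 → 13271
Giving 6119 / 17184 / 13271 / 5965 / 18518.
— Period 2 —
Births: 17184 * 0.422 = 7252
15–29: 6119 * 0.96 = 5874
30–44: 17184 * 0.938 = 16119
45–59: 13271 * 0.932 = 12369
60–74: 5965 * 0.94 = 5607
Net migration: 30–44 − 330 → 15789
Giving 7252 / 5874 / 15789 / 12369 / 5607.
— Period 3 —
Births: 5874 * 0.422 = 2479
15–29: 7252 * 0.96 = 6962
30–44: 5874 * 0.938 = 5510
45–59: 15789 * 0.932 = 14715
60–74: 12369 * 0.94 = 11627
Net migration: 30–44 − 330 → 5180
Giving 2479 / 6962 / 5180 / 14715 / 11627.
Total after period 3: 2479 + 6962 + 5180 + 14715 + 11627 = 40963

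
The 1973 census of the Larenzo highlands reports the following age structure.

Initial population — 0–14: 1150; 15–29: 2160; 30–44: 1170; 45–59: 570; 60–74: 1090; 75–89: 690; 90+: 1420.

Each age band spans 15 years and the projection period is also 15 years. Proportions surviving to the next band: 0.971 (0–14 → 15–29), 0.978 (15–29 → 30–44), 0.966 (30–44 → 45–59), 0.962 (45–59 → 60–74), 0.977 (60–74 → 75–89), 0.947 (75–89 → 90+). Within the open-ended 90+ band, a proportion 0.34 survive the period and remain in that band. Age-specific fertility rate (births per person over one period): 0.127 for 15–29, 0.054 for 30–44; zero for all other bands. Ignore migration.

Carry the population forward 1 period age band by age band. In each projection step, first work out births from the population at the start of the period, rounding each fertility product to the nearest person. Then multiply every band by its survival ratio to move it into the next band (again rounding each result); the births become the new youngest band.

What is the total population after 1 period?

7445

After projecting period 1:
Births: 2160 × 0.127 = 274 ; 1170 × 0.054 = 63 → total 337
15–29: 1150 × 0.971 = 1117
30–44: 2160 × 0.978 = 2112
45–59: 1170 × 0.966 = 1130
60–74: 570 × 0.962 = 548
75–89: 1090 × 0.977 = 1065
90+: 690 × 0.947 + 1420 × 0.34 = 653 + 483 = 1136
Giving 337 / 1117 / 2112 / 1130 / 548 / 1065 / 1136.
Total after period 1: 337 + 1117 + 2112 + 1130 + 548 + 1065 + 1136 = 7445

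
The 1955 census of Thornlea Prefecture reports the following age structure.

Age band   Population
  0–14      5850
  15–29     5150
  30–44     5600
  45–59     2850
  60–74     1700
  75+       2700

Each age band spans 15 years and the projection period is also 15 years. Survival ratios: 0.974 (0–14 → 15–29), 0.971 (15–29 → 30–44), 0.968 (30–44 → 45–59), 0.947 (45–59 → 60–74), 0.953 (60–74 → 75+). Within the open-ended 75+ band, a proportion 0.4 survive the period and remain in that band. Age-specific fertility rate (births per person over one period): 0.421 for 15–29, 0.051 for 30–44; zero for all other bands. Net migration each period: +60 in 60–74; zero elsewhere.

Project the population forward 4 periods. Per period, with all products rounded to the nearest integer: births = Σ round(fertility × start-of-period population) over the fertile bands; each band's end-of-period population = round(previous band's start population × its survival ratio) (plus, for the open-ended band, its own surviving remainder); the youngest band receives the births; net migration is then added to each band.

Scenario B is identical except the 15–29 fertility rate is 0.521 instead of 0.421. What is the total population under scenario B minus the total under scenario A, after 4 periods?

[period 1]
Births: 5150 × 0.421 = 2168  |  5600 × 0.051 = 286 → total 2454
15–29: 5850 × 0.974 = 5698
30–44: 5150 × 0.971 = 5001
45–59: 5600 × 0.968 = 5421
60–74: 2850 × 0.947 = 2699
75+: 1700 × 0.953 + 2700 × 0.4 = 1620 + 1080 = 2700
Net migration: 60–74 + 60 → 2759
End of period: [2454, 5698, 5001, 5421, 2759, 2700]
[period 2]
Births: 5698 × 0.421 = 2399  |  5001 × 0.051 = 255 → total 2654
15–29: 2454 × 0.974 = 2390
30–44: 5698 × 0.971 = 5533
45–59: 5001 × 0.968 = 4841
60–74: 5421 × 0.947 = 5134
75+: 2759 × 0.953 + 2700 × 0.4 = 2629 + 1080 = 3709
Net migration: 60–74 + 60 → 5194
End of period: [2654, 2390, 5533, 4841, 5194, 3709]
[period 3]
Births: 2390 × 0.421 = 1006  |  5533 × 0.051 = 282 → total 1288
15–29: 2654 × 0.974 = 2585
30–44: 2390 × 0.971 = 2321
45–59: 5533 × 0.968 = 5356
60–74: 4841 × 0.947 = 4584
75+: 5194 × 0.953 + 3709 × 0.4 = 4950 + 1484 = 6434
Net migration: 60–74 + 60 → 4644
End of period: [1288, 2585, 2321, 5356, 4644, 6434]
[period 4]
Births: 2585 × 0.421 = 1088  |  2321 × 0.051 = 118 → total 1206
15–29: 1288 × 0.974 = 1255
30–44: 2585 × 0.971 = 2510
45–59: 2321 × 0.968 = 2247
60–74: 5356 × 0.947 = 5072
75+: 4644 × 0.953 + 6434 × 0.4 = 4426 + 2574 = 7000
Net migration: 60–74 + 60 → 5132
End of period: [1206, 1255, 2510, 2247, 5132, 7000]
Scenario A total after 4 periods: 19350
Scenario B projection —
[period 1]
Births: 5150 × 0.521 = 2683  |  5600 × 0.051 = 286 → total 2969
15–29: 5850 × 0.974 = 5698
30–44: 5150 × 0.971 = 5001
45–59: 5600 × 0.968 = 5421
60–74: 2850 × 0.947 = 2699
75+: 1700 × 0.953 + 2700 × 0.4 = 1620 + 1080 = 2700
Net migration: 60–74 + 60 → 2759
End of period: [2969, 5698, 5001, 5421, 2759, 2700]
[period 2]
Births: 5698 × 0.521 = 2969  |  5001 × 0.051 = 255 → total 3224
15–29: 2969 × 0.974 = 2892
30–44: 5698 × 0.971 = 5533
45–59: 5001 × 0.968 = 4841
60–74: 5421 × 0.947 = 5134
75+: 2759 × 0.953 + 2700 × 0.4 = 2629 + 1080 = 3709
Net migration: 60–74 + 60 → 5194
End of period: [3224, 2892, 5533, 4841, 5194, 3709]
[period 3]
Births: 2892 × 0.521 = 1507  |  5533 × 0.051 = 282 → total 1789
15–29: 3224 × 0.974 = 3140
30–44: 2892 × 0.971 = 2808
45–59: 5533 × 0.968 = 5356
60–74: 4841 × 0.947 = 4584
75+: 5194 × 0.953 + 3709 × 0.4 = 4950 + 1484 = 6434
Net migration: 60–74 + 60 → 4644
End of period: [1789, 3140, 2808, 5356, 4644, 6434]
[period 4]
Births: 3140 × 0.521 = 1636  |  2808 × 0.051 = 143 → total 1779
15–29: 1789 × 0.974 = 1742
30–44: 3140 × 0.971 = 3049
45–59: 2808 × 0.968 = 2718
60–74: 5356 × 0.947 = 5072
75+: 4644 × 0.953 + 6434 × 0.4 = 4426 + 2574 = 7000
Net migration: 60–74 + 60 → 5132
End of period: [1779, 1742, 3049, 2718, 5132, 7000]
Scenario B total after 4 periods: 21420
Difference B − A = 21420 − 19350 = 2070

2070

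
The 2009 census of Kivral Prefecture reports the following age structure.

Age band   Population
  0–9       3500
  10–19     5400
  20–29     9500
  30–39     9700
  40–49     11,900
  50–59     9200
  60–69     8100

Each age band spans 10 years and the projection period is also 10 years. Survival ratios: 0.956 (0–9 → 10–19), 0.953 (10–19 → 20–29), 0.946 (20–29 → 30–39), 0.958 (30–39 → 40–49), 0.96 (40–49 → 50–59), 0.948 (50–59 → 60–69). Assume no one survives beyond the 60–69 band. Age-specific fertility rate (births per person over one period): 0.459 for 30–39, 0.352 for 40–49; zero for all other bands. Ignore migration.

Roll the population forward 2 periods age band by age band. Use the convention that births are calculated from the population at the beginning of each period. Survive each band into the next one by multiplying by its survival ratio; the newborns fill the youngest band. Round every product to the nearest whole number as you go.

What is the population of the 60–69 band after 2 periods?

10830

— Period 1 —
Births: 9700 × 0.459 = 4452, 11900 × 0.352 = 4189 — total 8641
10–19: 3500 × 0.956 = 3346
20–29: 5400 × 0.953 = 5146
30–39: 9500 × 0.946 = 8987
40–49: 9700 × 0.958 = 9293
50–59: 11900 × 0.96 = 11424
60–69: 9200 × 0.948 = 8722
Giving 8641 / 3346 / 5146 / 8987 / 9293 / 11424 / 8722.
— Period 2 —
Births: 8987 × 0.459 = 4125, 9293 × 0.352 = 3271 — total 7396
10–19: 8641 × 0.956 = 8261
20–29: 3346 × 0.953 = 3189
30–39: 5146 × 0.946 = 4868
40–49: 8987 × 0.958 = 8610
50–59: 9293 × 0.96 = 8921
60–69: 11424 × 0.948 = 10830
Giving 7396 / 8261 / 3189 / 4868 / 8610 / 8921 / 10830.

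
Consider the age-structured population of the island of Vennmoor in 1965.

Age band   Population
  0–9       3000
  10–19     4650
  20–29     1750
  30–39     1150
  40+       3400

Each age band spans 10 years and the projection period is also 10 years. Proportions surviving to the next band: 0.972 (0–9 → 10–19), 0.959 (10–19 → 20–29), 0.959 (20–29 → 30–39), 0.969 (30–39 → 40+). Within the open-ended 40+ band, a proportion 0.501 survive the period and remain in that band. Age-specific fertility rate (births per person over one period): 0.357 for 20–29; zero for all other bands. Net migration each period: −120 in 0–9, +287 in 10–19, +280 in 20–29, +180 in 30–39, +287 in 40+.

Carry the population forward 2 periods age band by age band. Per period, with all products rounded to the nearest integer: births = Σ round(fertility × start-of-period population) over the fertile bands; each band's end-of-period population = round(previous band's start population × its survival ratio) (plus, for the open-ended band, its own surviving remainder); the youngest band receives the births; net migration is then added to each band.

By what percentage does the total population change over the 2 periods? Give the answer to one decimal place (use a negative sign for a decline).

0.9

Let band 1 be 0–9 through band 5 = 40+.
Period 1.
Births: 1750 * 0.357 = 625
Band 2: 3000 * 0.972 = 2916
Band 3: 4650 * 0.959 = 4459
Band 4: 1750 * 0.959 = 1678
Band 5: 1150 * 0.969 + 3400 * 0.501 = 1114 + 1703 = 2817
Net migration: Band 1 − 120 → 505; Band 2 + 287 → 3203; Band 3 + 280 → 4739; Band 4 + 180 → 1858; Band 5 + 287 → 3104
End of period: [505, 3203, 4739, 1858, 3104]
Period 2.
Births: 4739 * 0.357 = 1692
Band 2: 505 * 0.972 = 491
Band 3: 3203 * 0.959 = 3072
Band 4: 4739 * 0.959 = 4545
Band 5: 1858 * 0.969 + 3104 * 0.501 = 1800 + 1555 = 3355
Net migration: Band 1 − 120 → 1572; Band 2 + 287 → 778; Band 3 + 280 → 3352; Band 4 + 180 → 4725; Band 5 + 287 → 3642
End of period: [1572, 778, 3352, 4725, 3642]
Total: 13950 → 14069; change = 119; percentage change = 0.9%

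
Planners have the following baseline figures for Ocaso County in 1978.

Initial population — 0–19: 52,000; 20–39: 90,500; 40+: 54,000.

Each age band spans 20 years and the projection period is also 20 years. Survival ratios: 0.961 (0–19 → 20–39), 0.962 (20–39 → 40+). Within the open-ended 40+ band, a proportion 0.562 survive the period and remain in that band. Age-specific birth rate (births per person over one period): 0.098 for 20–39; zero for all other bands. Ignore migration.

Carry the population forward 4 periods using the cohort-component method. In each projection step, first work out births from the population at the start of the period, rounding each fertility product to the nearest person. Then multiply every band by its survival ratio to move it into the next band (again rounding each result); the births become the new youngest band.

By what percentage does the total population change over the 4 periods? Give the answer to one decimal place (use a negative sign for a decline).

Numbering the groups 1..3 from youngest to oldest:
Period 1:
Births: 90500 * 0.098 = 8869
Group 2: 52000 * 0.961 = 49972
Group 3: 90500 * 0.962 + 54000 * 0.562 = 87061 + 30348 = 117409
→ [8869, 49972, 117409]
Period 2:
Births: 49972 * 0.098 = 4897
Group 2: 8869 * 0.961 = 8523
Group 3: 49972 * 0.962 + 117409 * 0.562 = 48073 + 65984 = 114057
→ [4897, 8523, 114057]
Period 3:
Births: 8523 * 0.098 = 835
Group 2: 4897 * 0.961 = 4706
Group 3: 8523 * 0.962 + 114057 * 0.562 = 8199 + 64100 = 72299
→ [835, 4706, 72299]
Period 4:
Births: 4706 * 0.098 = 461
Group 2: 835 * 0.961 = 802
Group 3: 4706 * 0.962 + 72299 * 0.562 = 4527 + 40632 = 45159
→ [461, 802, 45159]
Total: 196500 → 46422; change = -150078; percentage change = -76.4%

-76.4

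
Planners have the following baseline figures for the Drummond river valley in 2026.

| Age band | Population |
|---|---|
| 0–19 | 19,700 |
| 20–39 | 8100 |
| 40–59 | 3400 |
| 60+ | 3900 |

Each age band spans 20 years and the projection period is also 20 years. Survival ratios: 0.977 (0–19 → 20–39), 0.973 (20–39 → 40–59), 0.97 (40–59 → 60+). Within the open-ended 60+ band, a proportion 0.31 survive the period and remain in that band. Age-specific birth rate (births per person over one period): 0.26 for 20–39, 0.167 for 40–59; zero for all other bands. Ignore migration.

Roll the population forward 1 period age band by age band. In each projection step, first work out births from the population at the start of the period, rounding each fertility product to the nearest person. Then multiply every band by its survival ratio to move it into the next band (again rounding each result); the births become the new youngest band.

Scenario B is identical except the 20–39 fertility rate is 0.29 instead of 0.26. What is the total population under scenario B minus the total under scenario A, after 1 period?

Numbering the bands 1..4 from youngest to oldest:
After projecting period 1:
Births: 8100 × 0.26 = 2106 ; 3400 × 0.167 = 568 → 2674
Band 2: 19700 × 0.977 = 19247
Band 3: 8100 × 0.973 = 7881
Band 4: 3400 × 0.97 + 3900 × 0.31 = 3298 + 1209 = 4507
Giving 2674 / 19247 / 7881 / 4507.
Scenario A total after 1 period: 34309
Scenario B projection —
After projecting period 1:
Births: 8100 × 0.29 = 2349 ; 3400 × 0.167 = 568 → 2917
Band 2: 19700 × 0.977 = 19247
Band 3: 8100 × 0.973 = 7881
Band 4: 3400 × 0.97 + 3900 × 0.31 = 3298 + 1209 = 4507
Giving 2917 / 19247 / 7881 / 4507.
Scenario B total after 1 period: 34552
Difference B − A = 34552 − 34309 = 243

243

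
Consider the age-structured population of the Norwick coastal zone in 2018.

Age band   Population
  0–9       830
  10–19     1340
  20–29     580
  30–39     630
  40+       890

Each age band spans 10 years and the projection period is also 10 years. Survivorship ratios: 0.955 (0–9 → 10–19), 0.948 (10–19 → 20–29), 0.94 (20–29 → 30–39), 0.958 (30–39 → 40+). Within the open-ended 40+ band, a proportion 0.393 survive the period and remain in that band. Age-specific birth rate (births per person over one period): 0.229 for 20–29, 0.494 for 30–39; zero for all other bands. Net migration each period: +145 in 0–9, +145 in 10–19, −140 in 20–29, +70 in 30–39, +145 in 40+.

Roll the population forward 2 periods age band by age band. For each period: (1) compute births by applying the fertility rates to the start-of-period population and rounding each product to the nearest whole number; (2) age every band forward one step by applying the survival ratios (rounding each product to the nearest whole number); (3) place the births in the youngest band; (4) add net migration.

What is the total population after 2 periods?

— Period 1 —
Births: 580 × 0.229 = 133 ; 630 × 0.494 = 311 — total 444
10–19: 830 × 0.955 = 793
20–29: 1340 × 0.948 = 1270
30–39: 580 × 0.94 = 545
40+: 630 × 0.958 + 890 × 0.393 = 604 + 350 = 954
Net migration: 0–9 + 145 → 589; 10–19 + 145 → 938; 20–29 − 140 → 1130; 30–39 + 70 → 615; 40+ + 145 → 1099
Giving 589 / 938 / 1130 / 615 / 1099.
— Period 2 —
Births: 1130 × 0.229 = 259 ; 615 × 0.494 = 304 — total 563
10–19: 589 × 0.955 = 562
20–29: 938 × 0.948 = 889
30–39: 1130 × 0.94 = 1062
40+: 615 × 0.958 + 1099 × 0.393 = 589 + 432 = 1021
Net migration: 0–9 + 145 → 708; 10–19 + 145 → 707; 20–29 − 140 → 749; 30–39 + 70 → 1132; 40+ + 145 → 1166
Giving 708 / 707 / 749 / 1132 / 1166.
Total after period 2: 708 + 707 + 749 + 1132 + 1166 = 4462

4462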